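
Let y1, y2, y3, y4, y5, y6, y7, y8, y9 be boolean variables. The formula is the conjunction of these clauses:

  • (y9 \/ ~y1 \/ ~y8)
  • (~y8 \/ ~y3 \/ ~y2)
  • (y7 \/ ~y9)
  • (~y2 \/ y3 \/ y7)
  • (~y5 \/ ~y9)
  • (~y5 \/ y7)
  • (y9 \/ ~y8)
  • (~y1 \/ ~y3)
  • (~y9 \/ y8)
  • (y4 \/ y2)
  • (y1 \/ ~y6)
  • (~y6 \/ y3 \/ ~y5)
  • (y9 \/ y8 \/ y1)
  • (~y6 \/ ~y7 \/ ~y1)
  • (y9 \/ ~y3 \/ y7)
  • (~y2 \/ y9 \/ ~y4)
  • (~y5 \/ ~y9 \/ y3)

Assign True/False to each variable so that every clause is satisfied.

y1 = T, y2 = T, y3 = F, y4 = F, y5 = F, y6 = F, y7 = T, y8 = T, y9 = T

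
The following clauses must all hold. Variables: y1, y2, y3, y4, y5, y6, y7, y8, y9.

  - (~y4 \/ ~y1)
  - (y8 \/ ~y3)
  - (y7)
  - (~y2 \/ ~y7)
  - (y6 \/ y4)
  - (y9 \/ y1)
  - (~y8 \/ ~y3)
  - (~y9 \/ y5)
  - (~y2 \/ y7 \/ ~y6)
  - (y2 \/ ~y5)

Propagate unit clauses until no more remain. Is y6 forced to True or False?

(y7) stands alone — y7 = True.
(~y2 \/ ~y7) with y7 = True leaves only ~y2, so y2 = False.
From (~y5 \/ y2) and y2 = False: y5 = False.
In (~y9 \/ y5), y5 is now false; ~y9 must hold, so y9 = False.
(y1 \/ y9) with y9 = False leaves only y1, so y1 = True.
In (~y4 \/ ~y1), ~y1 is now false; ~y4 must hold, so y4 = False.
(y6 \/ y4): since y4 = False, the clause reduces to (y6). y6 = True.

True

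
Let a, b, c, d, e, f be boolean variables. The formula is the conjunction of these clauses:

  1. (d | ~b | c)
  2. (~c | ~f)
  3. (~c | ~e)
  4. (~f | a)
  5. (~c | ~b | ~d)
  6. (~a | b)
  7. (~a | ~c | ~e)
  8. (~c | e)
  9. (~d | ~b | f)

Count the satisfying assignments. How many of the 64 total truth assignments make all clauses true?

The models are:
  a=0 b=0 c=0 d=0 e=0 f=0
  a=0 b=0 c=0 d=0 e=1 f=0
  a=0 b=0 c=0 d=1 e=0 f=0
  a=0 b=0 c=0 d=1 e=1 f=0
  a=1 b=1 c=0 d=1 e=0 f=1
  a=1 b=1 c=0 d=1 e=1 f=1
Count: 6.

6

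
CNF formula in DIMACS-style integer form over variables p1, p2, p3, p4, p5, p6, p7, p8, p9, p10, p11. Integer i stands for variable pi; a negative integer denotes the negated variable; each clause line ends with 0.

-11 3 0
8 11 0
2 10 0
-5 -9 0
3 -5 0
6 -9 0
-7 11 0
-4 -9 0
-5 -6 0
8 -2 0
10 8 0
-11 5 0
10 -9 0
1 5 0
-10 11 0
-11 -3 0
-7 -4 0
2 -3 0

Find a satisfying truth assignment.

p1=T, p2=T, p3=T, p4=T, p5=F, p6=F, p7=F, p8=T, p9=F, p10=F, p11=F

Check each clause:
  1. (p3 \/ ~p11) — p3 is true.
  2. (p8 \/ p11) — p8 is true.
  3. (p2 \/ p10) — p2 is true.
  4. (~p9 \/ ~p5) — ~p5 is true.
  5. (p3 \/ ~p5) — p3 is true.
  6. (~p9 \/ p6) — ~p9 is true.
  7. (p11 \/ ~p7) — ~p7 is true.
  8. (~p9 \/ ~p4) — ~p9 is true.
  9. (~p6 \/ ~p5) — ~p6 is true.
  10. (p8 \/ ~p2) — p8 is true.
  11. (p8 \/ p10) — p8 is true.
  12. (~p11 \/ p5) — ~p11 is true.
  13. (~p9 \/ p10) — ~p9 is true.
  14. (p5 \/ p1) — p1 is true.
  15. (p11 \/ ~p10) — ~p10 is true.
  16. (~p11 \/ ~p3) — ~p11 is true.
  17. (~p7 \/ ~p4) — ~p7 is true.
  18. (p2 \/ ~p3) — p2 is true.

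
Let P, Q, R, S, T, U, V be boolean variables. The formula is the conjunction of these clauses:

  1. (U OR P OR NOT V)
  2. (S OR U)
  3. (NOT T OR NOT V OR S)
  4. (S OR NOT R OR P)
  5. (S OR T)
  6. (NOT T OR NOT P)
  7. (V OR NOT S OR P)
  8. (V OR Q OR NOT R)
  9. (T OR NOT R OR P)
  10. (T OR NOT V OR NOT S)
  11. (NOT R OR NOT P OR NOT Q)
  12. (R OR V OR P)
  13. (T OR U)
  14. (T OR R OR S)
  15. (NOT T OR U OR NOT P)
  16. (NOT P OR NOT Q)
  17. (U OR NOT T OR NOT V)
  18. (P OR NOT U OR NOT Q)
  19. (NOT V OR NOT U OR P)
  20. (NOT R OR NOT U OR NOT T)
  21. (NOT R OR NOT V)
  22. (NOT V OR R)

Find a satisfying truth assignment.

P=True, Q=False, R=False, S=True, T=False, U=True, V=False

Check each clause:
  1. (NOT V OR P OR U) — NOT V is true.
  2. (U OR S) — S is true.
  3. (S OR NOT T OR NOT V) — NOT V is true.
  4. (P OR NOT R OR S) — P is true.
  5. (S OR T) — S is true.
  6. (NOT T OR NOT P) — NOT T is true.
  7. (NOT S OR P OR V) — P is true.
  8. (V OR NOT R OR Q) — NOT R is true.
  9. (P OR T OR NOT R) — P is true.
  10. (T OR NOT V OR NOT S) — NOT V is true.
  11. (NOT R OR NOT P OR NOT Q) — NOT R is true.
  12. (P OR R OR V) — P is true.
  13. (T OR U) — U is true.
  14. (T OR S OR R) — S is true.
  15. (NOT T OR NOT P OR U) — NOT T is true.
  16. (NOT Q OR NOT P) — NOT Q is true.
  17. (NOT T OR U OR NOT V) — NOT V is true.
  18. (NOT Q OR P OR NOT U) — P is true.
  19. (P OR NOT V OR NOT U) — NOT V is true.
  20. (NOT R OR NOT U OR NOT T) — NOT T is true.
  21. (NOT R OR NOT V) — NOT V is true.
  22. (R OR NOT V) — NOT V is true.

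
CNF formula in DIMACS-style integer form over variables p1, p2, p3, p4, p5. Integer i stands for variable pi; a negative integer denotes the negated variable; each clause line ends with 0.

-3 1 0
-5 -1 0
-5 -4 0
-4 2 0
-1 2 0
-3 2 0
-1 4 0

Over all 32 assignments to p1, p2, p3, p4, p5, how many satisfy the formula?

Case analysis on p1 and p2:
  p1=T, p2=T: remaining (p3,p4,p5) ∈ {(F,T,F); (T,T,F)} — 2.
  p1=T, p2=F: a clause becomes empty — 0.
  p1=F, p2=T: remaining (p3,p4,p5) ∈ {(F,F,F); (F,F,T); (F,T,F)} — 3.
  p1=F, p2=F: remaining (p3,p4,p5) ∈ {(F,F,F); (F,F,T)} — 2.
Total: 2 + 0 + 3 + 2 = 7.

7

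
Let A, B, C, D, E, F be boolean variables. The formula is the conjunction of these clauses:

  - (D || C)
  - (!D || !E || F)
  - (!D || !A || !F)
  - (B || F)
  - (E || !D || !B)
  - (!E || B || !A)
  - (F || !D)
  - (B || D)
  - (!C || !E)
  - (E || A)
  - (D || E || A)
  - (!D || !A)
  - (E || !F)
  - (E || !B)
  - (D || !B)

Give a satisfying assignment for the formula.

A=False  B=True  C=False  D=True  E=True  F=True

Check each clause:
  1. (D || C) — D is true.
  2. (!E || !D || F) — F is true.
  3. (!F || !A || !D) — !A is true.
  4. (B || F) — B is true.
  5. (E || !B || !D) — E is true.
  6. (!E || B || !A) — B is true.
  7. (F || !D) — F is true.
  8. (D || B) — B is true.
  9. (!C || !E) — !C is true.
  10. (A || E) — E is true.
  11. (E || D || A) — D is true.
  12. (!A || !D) — !A is true.
  13. (!F || E) — E is true.
  14. (!B || E) — E is true.
  15. (D || !B) — D is true.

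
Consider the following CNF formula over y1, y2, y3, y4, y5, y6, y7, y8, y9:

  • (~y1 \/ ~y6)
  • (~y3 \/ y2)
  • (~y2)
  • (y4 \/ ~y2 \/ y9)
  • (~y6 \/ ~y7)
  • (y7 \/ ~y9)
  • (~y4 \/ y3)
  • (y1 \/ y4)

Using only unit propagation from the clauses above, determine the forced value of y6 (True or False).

(~y2) is a unit clause: y2 = False.
In (~y3 \/ y2), y2 is now false; ~y3 must hold, so y3 = False.
In (~y4 \/ y3), y3 is now false; ~y4 must hold, so y4 = False.
(y4 \/ y1): since y4 = False, the clause reduces to (y1). y1 = True.
From (~y1 \/ ~y6) and y1 = True: y6 = False.

False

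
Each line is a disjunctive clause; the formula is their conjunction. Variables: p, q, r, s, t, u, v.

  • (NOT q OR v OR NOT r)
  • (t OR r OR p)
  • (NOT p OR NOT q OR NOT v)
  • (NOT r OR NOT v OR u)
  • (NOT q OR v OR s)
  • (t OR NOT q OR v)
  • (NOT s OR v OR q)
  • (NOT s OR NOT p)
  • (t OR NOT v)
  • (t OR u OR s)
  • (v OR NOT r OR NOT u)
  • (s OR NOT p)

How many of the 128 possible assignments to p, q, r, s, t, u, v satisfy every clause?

17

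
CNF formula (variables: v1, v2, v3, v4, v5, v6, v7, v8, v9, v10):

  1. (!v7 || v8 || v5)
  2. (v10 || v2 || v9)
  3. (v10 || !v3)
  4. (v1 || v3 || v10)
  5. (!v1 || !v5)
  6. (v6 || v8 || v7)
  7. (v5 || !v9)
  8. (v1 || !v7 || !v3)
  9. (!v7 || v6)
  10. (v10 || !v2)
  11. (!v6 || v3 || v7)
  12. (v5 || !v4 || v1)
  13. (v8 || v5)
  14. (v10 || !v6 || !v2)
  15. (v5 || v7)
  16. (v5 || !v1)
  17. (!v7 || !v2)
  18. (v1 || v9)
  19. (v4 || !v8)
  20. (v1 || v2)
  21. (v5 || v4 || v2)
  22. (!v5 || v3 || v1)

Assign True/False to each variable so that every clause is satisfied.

v1 = F, v2 = T, v3 = T, v4 = T, v5 = T, v6 = F, v7 = F, v8 = T, v9 = T, v10 = T

Check each clause:
  1. (v5 || !v7 || v8) — v8 is true.
  2. (v10 || v2 || v9) — v9 is true.
  3. (v10 || !v3) — v10 is true.
  4. (v1 || v10 || v3) — v10 is true.
  5. (!v1 || !v5) — !v1 is true.
  6. (v6 || v8 || v7) — v8 is true.
  7. (v5 || !v9) — v5 is true.
  8. (!v7 || !v3 || v1) — !v7 is true.
  9. (v6 || !v7) — !v7 is true.
  10. (!v2 || v10) — v10 is true.
  11. (!v6 || v3 || v7) — !v6 is true.
  12. (v5 || !v4 || v1) — v5 is true.
  13. (v5 || v8) — v8 is true.
  14. (v10 || !v6 || !v2) — v10 is true.
  15. (v5 || v7) — v5 is true.
  16. (!v1 || v5) — v5 is true.
  17. (!v7 || !v2) — !v7 is true.
  18. (v9 || v1) — v9 is true.
  19. (!v8 || v4) — v4 is true.
  20. (v2 || v1) — v2 is true.
  21. (v4 || v2 || v5) — v2 is true.
  22. (!v5 || v1 || v3) — v3 is true.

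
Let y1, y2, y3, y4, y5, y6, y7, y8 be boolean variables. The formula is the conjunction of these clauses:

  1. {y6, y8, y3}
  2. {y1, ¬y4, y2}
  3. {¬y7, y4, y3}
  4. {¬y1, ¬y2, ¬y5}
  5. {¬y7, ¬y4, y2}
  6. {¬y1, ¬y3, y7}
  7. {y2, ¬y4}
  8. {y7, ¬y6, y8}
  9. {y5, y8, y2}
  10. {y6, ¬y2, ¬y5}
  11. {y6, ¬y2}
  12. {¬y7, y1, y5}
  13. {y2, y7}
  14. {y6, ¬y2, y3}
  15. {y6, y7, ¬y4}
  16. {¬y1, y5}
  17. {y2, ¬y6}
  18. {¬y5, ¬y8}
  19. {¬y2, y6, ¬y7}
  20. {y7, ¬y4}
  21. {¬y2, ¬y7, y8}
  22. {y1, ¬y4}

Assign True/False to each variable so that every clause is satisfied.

y1=F, y2=T, y3=F, y4=F, y5=F, y6=T, y7=F, y8=T

Branch on y1: take y1 = False.
  then y4 is forced to False.
Set y2 = True and propagate.
  then y6 is forced to True.
For the remaining variables, y3 = False, y5 = False, y7 = False, y8 = True works.
Every clause has at least one true literal under this assignment.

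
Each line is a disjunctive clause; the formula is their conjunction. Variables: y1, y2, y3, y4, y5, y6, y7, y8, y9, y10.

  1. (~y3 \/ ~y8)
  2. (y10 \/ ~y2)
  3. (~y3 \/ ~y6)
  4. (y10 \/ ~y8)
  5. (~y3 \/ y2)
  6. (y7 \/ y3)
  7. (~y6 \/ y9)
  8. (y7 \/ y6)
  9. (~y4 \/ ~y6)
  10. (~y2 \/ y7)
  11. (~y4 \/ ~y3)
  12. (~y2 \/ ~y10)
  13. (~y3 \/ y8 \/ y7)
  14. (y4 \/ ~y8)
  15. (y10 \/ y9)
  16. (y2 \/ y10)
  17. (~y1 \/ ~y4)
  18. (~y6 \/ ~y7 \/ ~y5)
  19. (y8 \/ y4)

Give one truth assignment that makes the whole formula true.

y1 = False, y2 = False, y3 = False, y4 = True, y5 = True, y6 = False, y7 = True, y8 = False, y9 = False, y10 = True

Check each clause:
  1. (~y8 \/ ~y3) — ~y8 is true.
  2. (~y2 \/ y10) — y10 is true.
  3. (~y3 \/ ~y6) — ~y6 is true.
  4. (~y8 \/ y10) — ~y8 is true.
  5. (y2 \/ ~y3) — ~y3 is true.
  6. (y7 \/ y3) — y7 is true.
  7. (y9 \/ ~y6) — ~y6 is true.
  8. (y6 \/ y7) — y7 is true.
  9. (~y6 \/ ~y4) — ~y6 is true.
  10. (~y2 \/ y7) — ~y2 is true.
  11. (~y3 \/ ~y4) — ~y3 is true.
  12. (~y2 \/ ~y10) — ~y2 is true.
  13. (y7 \/ y8 \/ ~y3) — ~y3 is true.
  14. (y4 \/ ~y8) — ~y8 is true.
  15. (y9 \/ y10) — y10 is true.
  16. (y10 \/ y2) — y10 is true.
  17. (~y1 \/ ~y4) — ~y1 is true.
  18. (~y7 \/ ~y5 \/ ~y6) — ~y6 is true.
  19. (y8 \/ y4) — y4 is true.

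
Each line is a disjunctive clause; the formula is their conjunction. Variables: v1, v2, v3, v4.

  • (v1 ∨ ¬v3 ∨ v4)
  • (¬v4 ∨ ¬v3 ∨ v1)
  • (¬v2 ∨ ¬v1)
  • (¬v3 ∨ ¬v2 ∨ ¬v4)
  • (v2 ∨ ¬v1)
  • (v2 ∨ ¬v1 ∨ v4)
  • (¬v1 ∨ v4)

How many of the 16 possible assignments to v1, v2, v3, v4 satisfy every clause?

4

The models are:
  v1=F v2=F v3=F v4=F
  v1=F v2=F v3=F v4=T
  v1=F v2=T v3=F v4=F
  v1=F v2=T v3=F v4=T
That's 4 in total.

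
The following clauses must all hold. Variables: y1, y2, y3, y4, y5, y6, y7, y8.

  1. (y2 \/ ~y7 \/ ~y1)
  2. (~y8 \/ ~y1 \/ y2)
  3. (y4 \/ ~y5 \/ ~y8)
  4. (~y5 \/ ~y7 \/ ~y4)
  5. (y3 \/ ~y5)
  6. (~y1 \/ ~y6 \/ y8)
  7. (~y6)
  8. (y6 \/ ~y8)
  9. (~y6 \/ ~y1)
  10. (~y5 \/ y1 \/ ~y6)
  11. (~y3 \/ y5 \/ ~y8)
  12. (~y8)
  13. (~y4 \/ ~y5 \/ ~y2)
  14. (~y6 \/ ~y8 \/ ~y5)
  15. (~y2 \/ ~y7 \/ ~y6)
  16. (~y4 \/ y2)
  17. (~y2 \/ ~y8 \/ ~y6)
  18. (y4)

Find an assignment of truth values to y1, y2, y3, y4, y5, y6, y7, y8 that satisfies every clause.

The clause (~y6) is unit: y6 must be False.
Unit propagation: (~y8) forces y8 = False.
The clause (y4) is unit: y4 must be True.
(y2) is a unit clause, so y2 = True.
Unit propagation: (~y5) forces y5 = False.
y1, y3, y7 are now unconstrained; take y1 = False, y3 = False, y7 = True.
Every clause has at least one true literal under this assignment.

y1=False  y2=True  y3=False  y4=True  y5=False  y6=False  y7=True  y8=False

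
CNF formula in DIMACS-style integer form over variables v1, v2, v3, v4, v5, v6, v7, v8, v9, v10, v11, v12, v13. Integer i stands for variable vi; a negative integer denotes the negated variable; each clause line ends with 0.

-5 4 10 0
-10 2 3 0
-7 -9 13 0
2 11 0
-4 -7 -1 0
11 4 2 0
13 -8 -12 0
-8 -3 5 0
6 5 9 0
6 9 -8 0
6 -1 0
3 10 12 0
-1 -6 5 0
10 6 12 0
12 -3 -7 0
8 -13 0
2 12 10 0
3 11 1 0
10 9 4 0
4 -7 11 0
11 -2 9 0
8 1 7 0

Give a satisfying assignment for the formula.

v1 = F  v2 = F  v3 = T  v4 = T  v5 = T  v6 = F  v7 = T  v8 = F  v9 = F  v10 = T  v11 = T  v12 = T  v13 = F

Check each clause:
  1. (v10 OR v4 OR NOT v5) — v10 is true.
  2. (v2 OR v3 OR NOT v10) — v3 is true.
  3. (v13 OR NOT v9 OR NOT v7) — NOT v9 is true.
  4. (v2 OR v11) — v11 is true.
  5. (NOT v1 OR NOT v7 OR NOT v4) — NOT v1 is true.
  6. (v4 OR v11 OR v2) — v11 is true.
  7. (v13 OR NOT v12 OR NOT v8) — NOT v8 is true.
  8. (v5 OR NOT v8 OR NOT v3) — NOT v8 is true.
  9. (v6 OR v5 OR v9) — v5 is true.
  10. (v6 OR NOT v8 OR v9) — NOT v8 is true.
  11. (v6 OR NOT v1) — NOT v1 is true.
  12. (v10 OR v3 OR v12) — v10 is true.
  13. (v5 OR NOT v1 OR NOT v6) — NOT v6 is true.
  14. (v6 OR v10 OR v12) — v10 is true.
  15. (NOT v3 OR NOT v7 OR v12) — v12 is true.
  16. (NOT v13 OR v8) — NOT v13 is true.
  17. (v10 OR v12 OR v2) — v10 is true.
  18. (v3 OR v11 OR v1) — v3 is true.
  19. (v10 OR v9 OR v4) — v10 is true.
  20. (NOT v7 OR v11 OR v4) — v11 is true.
  21. (v9 OR NOT v2 OR v11) — v11 is true.
  22. (v1 OR v7 OR v8) — v7 is true.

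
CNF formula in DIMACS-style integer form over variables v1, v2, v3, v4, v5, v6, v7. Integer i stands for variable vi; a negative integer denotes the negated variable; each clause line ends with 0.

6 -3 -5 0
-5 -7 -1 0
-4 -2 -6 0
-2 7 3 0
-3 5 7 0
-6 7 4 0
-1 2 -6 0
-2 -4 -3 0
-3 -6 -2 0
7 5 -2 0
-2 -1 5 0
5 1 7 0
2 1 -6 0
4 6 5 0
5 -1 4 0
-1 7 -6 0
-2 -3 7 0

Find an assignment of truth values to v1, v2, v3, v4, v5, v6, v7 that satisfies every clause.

Branch on v1: take v1 = False.
Branch on v2: take v2 = False.
  then v6 is forced to False.
Branch on v3: take v3 = True.
  then v5 is forced to False.
  then v7 is forced to True.
  then v4 is forced to True.
Check each clause:
  1. (NOT v3 OR NOT v5 OR v6) — NOT v5 is true.
  2. (NOT v7 OR NOT v1 OR NOT v5) — NOT v5 is true.
  3. (NOT v4 OR NOT v2 OR NOT v6) — NOT v6 is true.
  4. (v3 OR v7 OR NOT v2) — v3 is true.
  5. (v7 OR v5 OR NOT v3) — v7 is true.
  6. (v4 OR v7 OR NOT v6) — NOT v6 is true.
  7. (NOT v6 OR v2 OR NOT v1) — NOT v6 is true.
  8. (NOT v4 OR NOT v2 OR NOT v3) — NOT v2 is true.
  9. (NOT v2 OR NOT v6 OR NOT v3) — NOT v6 is true.
  10. (v5 OR v7 OR NOT v2) — NOT v2 is true.
  11. (NOT v2 OR v5 OR NOT v1) — NOT v1 is true.
  12. (v1 OR v5 OR v7) — v7 is true.
  13. (NOT v6 OR v2 OR v1) — NOT v6 is true.
  14. (v5 OR v6 OR v4) — v4 is true.
  15. (v5 OR v4 OR NOT v1) — v4 is true.
  16. (NOT v1 OR v7 OR NOT v6) — NOT v6 is true.
  17. (NOT v2 OR NOT v3 OR v7) — NOT v2 is true.

v1=False  v2=False  v3=True  v4=True  v5=False  v6=False  v7=True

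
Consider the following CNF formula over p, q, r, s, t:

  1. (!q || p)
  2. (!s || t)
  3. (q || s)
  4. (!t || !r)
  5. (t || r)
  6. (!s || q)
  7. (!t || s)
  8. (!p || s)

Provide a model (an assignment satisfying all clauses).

p=1, q=1, r=0, s=1, t=1

Check each clause:
  1. (p || !q) — p is true.
  2. (!s || t) — t is true.
  3. (q || s) — q is true.
  4. (!r || !t) — !r is true.
  5. (t || r) — t is true.
  6. (q || !s) — q is true.
  7. (!t || s) — s is true.
  8. (s || !p) — s is true.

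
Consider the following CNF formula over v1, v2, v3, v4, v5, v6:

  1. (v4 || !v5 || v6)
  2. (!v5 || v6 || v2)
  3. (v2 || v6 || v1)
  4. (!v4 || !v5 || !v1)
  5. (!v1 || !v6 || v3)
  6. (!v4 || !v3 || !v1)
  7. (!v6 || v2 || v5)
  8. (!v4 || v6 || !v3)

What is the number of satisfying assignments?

25

Case analysis on v6 and v1:
  v6=T, v1=T: remaining (v2,v3,v4,v5) ∈ {(F,T,F,T); (T,T,F,F); (T,T,F,T)} — 3.
  v6=T, v1=F: v3, v4 free; 3 ways for (v2,v5) × 2^2 = 12.
  v6=F, v1=T: v2 free; 3 ways for (v3,v4,v5) × 2^1 = 6.
  v6=F, v1=F: remaining (v2,v3,v4,v5) ∈ {(T,F,F,F); (T,F,T,F); (T,F,T,T); (T,T,F,F)} — 4.
Total: 3 + 12 + 6 + 4 = 25.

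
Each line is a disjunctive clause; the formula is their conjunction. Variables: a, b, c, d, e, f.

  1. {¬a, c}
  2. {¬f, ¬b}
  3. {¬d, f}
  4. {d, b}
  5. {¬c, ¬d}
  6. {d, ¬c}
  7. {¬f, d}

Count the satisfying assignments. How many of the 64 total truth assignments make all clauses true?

4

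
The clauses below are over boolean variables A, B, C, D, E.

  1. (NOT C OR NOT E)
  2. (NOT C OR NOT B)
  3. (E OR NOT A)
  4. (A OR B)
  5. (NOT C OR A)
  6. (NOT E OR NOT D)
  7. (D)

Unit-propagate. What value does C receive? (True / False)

False

Unit clause (D) sets D = True.
(NOT D OR NOT E): since D = True, the clause reduces to (NOT E). E = False.
In (E OR NOT A), E is now false; NOT A must hold, so A = False.
(B OR A) with A = False leaves only B, so B = True.
(NOT B OR NOT C) with B = True leaves only NOT C, so C = False.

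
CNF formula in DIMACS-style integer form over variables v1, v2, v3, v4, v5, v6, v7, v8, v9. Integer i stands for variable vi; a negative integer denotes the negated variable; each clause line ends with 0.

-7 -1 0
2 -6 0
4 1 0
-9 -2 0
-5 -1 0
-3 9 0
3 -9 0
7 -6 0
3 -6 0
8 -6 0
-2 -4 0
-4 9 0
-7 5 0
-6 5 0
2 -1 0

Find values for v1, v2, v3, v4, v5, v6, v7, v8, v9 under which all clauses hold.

v1=0  v2=0  v3=1  v4=1  v5=1  v6=0  v7=1  v8=0  v9=1

Check each clause:
  1. (NOT v1 OR NOT v7) — NOT v1 is true.
  2. (NOT v6 OR v2) — NOT v6 is true.
  3. (v1 OR v4) — v4 is true.
  4. (NOT v2 OR NOT v9) — NOT v2 is true.
  5. (NOT v5 OR NOT v1) — NOT v1 is true.
  6. (NOT v3 OR v9) — v9 is true.
  7. (v3 OR NOT v9) — v3 is true.
  8. (NOT v6 OR v7) — NOT v6 is true.
  9. (NOT v6 OR v3) — NOT v6 is true.
  10. (NOT v6 OR v8) — NOT v6 is true.
  11. (NOT v4 OR NOT v2) — NOT v2 is true.
  12. (v9 OR NOT v4) — v9 is true.
  13. (NOT v7 OR v5) — v5 is true.
  14. (v5 OR NOT v6) — NOT v6 is true.
  15. (NOT v1 OR v2) — NOT v1 is true.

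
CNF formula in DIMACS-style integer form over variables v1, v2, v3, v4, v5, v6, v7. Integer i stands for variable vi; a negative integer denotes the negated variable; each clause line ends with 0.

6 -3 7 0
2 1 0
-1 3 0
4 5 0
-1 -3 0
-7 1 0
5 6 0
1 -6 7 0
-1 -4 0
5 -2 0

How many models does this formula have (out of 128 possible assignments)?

The models are:
  v1=0 v2=1 v3=0 v4=0 v5=1 v6=0 v7=0
  v1=0 v2=1 v3=0 v4=1 v5=1 v6=0 v7=0
That's 2 in total.

2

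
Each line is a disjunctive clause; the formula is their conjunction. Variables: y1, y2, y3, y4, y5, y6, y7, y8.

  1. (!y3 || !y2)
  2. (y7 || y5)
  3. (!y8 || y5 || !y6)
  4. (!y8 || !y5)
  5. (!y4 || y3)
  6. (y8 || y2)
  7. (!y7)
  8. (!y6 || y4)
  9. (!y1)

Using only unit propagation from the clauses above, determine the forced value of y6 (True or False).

Unit clause (!y7) sets y7 = False.
(y5 || y7) with y7 = False leaves only y5, so y5 = True.
From (!y8 || !y5) and y5 = True: y8 = False.
(y8 || y2) with y8 = False leaves only y2, so y2 = True.
In (!y2 || !y3), !y2 is now false; !y3 must hold, so y3 = False.
(!y4 || y3): since y3 = False, the clause reduces to (!y4). y4 = False.
(!y6 || y4): since y4 = False, the clause reduces to (!y6). y6 = False.

False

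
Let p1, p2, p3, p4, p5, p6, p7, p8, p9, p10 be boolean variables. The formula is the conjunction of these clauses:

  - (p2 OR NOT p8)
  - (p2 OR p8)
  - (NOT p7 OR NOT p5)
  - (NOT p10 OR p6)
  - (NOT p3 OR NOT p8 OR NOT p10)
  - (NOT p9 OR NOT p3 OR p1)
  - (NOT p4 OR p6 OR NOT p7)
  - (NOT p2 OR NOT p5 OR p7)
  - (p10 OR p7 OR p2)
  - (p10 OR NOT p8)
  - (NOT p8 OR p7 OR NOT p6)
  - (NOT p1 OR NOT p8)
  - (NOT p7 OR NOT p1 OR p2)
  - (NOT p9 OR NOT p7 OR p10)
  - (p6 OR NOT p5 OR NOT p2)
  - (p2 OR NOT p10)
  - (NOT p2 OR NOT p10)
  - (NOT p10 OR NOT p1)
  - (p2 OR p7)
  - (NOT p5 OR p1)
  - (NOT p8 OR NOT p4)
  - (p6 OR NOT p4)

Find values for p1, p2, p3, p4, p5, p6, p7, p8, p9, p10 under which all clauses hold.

p1=1, p2=1, p3=1, p4=0, p5=0, p6=1, p7=0, p8=0, p9=1, p10=0

p4 occurs only negated in the remaining clauses — set p4 = False.
Pure literal: p5 appears only negated; assign p5 = False.
Branch on p1: take p1 = True.
  then p8 is forced to False.
  then p2 is forced to True.
  then p10 is forced to False.
For the remaining variables, p3 = True, p6 = True, p7 = False, p9 = True works.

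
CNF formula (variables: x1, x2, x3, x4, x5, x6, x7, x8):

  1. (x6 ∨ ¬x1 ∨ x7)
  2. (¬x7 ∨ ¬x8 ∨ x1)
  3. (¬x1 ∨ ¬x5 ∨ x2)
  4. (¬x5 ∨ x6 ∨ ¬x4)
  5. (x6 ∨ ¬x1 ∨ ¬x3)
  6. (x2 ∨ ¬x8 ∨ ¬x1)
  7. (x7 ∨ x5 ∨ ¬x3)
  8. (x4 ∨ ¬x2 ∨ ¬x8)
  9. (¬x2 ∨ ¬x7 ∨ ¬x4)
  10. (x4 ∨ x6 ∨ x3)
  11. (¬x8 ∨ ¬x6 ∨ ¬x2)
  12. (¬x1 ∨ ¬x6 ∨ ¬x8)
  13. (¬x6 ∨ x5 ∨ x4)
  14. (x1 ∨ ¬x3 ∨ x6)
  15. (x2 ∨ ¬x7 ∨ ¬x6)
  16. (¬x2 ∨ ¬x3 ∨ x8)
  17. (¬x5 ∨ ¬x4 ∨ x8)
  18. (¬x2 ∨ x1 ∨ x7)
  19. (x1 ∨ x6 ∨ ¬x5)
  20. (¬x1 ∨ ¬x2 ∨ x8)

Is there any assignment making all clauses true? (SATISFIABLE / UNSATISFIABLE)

SATISFIABLE

Try x1 = False.
For the remaining variables, x2 = False, x3 = True, x4 = True, x5 = True, x6 = True, x7 = False, x8 = True works.
So x1 = F  x2 = F  x3 = T  x4 = T  x5 = T  x6 = T  x7 = F  x8 = T is a satisfying assignment.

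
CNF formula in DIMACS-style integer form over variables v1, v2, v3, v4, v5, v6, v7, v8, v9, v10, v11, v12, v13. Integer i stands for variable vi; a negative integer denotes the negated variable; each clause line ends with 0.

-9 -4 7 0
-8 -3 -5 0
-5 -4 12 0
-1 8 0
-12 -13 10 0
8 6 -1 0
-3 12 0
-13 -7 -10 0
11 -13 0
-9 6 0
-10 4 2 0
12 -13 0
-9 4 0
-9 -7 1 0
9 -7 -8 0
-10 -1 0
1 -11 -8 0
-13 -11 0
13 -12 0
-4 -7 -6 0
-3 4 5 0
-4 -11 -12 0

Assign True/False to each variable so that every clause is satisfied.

v1=True  v2=False  v3=False  v4=False  v5=False  v6=False  v7=False  v8=True  v9=False  v10=False  v11=True  v12=False  v13=False

v3 occurs only negated in the remaining clauses — set v3 = False.
Set v1 = True and propagate.
  then v8 is forced to True.
  then v10 is forced to False.
Try v4 = False.
  then v9 is forced to False.
  then v7 is forced to False.
For the remaining variables, v2 = False, v5 = False, v6 = False, v11 = True, v12 = False, v13 = False works.
Check each clause:
  1. (NOT v4 OR v7 OR NOT v9) — NOT v4 is true.
  2. (NOT v8 OR NOT v5 OR NOT v3) — NOT v5 is true.
  3. (v12 OR NOT v4 OR NOT v5) — NOT v5 is true.
  4. (v8 OR NOT v1) — v8 is true.
  5. (NOT v13 OR v10 OR NOT v12) — NOT v13 is true.
  6. (v8 OR NOT v1 OR v6) — v8 is true.
  7. (v12 OR NOT v3) — NOT v3 is true.
  8. (NOT v10 OR NOT v7 OR NOT v13) — NOT v7 is true.
  9. (v11 OR NOT v13) — v11 is true.
  10. (NOT v9 OR v6) — NOT v9 is true.
  11. (v4 OR NOT v10 OR v2) — NOT v10 is true.
  12. (v12 OR NOT v13) — NOT v13 is true.
  13. (v4 OR NOT v9) — NOT v9 is true.
  14. (NOT v9 OR NOT v7 OR v1) — NOT v7 is true.
  15. (NOT v8 OR NOT v7 OR v9) — NOT v7 is true.
  16. (NOT v1 OR NOT v10) — NOT v10 is true.
  17. (v1 OR NOT v8 OR NOT v11) — v1 is true.
  18. (NOT v13 OR NOT v11) — NOT v13 is true.
  19. (v13 OR NOT v12) — NOT v12 is true.
  20. (NOT v7 OR NOT v4 OR NOT v6) — NOT v7 is true.
  21. (v5 OR v4 OR NOT v3) — NOT v3 is true.
  22. (NOT v12 OR NOT v4 OR NOT v11) — NOT v12 is true.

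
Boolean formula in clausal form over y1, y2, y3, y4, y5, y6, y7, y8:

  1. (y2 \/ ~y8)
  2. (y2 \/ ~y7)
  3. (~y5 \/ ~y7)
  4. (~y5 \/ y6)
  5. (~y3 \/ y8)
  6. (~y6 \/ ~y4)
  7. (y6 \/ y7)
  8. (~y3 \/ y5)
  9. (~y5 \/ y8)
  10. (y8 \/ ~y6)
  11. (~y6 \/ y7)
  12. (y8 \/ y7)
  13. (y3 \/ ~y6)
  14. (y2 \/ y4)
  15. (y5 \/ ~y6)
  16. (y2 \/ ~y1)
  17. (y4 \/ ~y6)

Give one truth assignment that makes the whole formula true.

y2 occurs only positively in the remaining clauses — set y2 = True.
Branch on y3: take y3 = False.
  then y6 is forced to False.
  then y5 is forced to False.
  then y7 is forced to True.
y1, y4, y8 are now unconstrained; take y1 = True, y4 = False, y8 = True.
Every clause has at least one true literal under this assignment.

y1=True  y2=True  y3=False  y4=False  y5=False  y6=False  y7=True  y8=True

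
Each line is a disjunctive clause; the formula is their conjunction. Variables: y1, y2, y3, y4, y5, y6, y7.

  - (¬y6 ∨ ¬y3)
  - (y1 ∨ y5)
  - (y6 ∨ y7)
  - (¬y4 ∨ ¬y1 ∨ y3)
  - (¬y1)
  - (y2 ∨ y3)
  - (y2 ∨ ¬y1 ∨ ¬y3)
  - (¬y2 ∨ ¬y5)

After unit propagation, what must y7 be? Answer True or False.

True

(¬y1) stands alone — y1 = False.
In (y5 ∨ y1), y1 is now false; y5 must hold, so y5 = True.
From (¬y2 ∨ ¬y5) and y5 = True: y2 = False.
From (y3 ∨ y2) and y2 = False: y3 = True.
From (¬y3 ∨ ¬y6) and y3 = True: y6 = False.
(y7 ∨ y6) with y6 = False leaves only y7, so y7 = True.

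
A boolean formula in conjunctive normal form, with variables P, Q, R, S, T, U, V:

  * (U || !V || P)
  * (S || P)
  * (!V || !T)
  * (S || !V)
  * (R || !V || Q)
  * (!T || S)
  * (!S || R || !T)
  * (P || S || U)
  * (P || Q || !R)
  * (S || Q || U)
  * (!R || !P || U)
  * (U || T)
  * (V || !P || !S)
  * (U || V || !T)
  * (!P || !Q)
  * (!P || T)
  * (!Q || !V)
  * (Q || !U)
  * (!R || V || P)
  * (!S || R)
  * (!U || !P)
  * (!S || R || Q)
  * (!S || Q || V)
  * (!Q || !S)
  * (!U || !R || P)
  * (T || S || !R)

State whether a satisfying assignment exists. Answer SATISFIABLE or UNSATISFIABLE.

S = True:
  propagation gives R=True, Q=False, P=True, U=True; an empty clause results — contradiction.
S = False:
  propagation gives P=True, V=False, T=False; an empty clause results — contradiction.
Every branch closes, so no satisfying assignment exists.

UNSATISFIABLE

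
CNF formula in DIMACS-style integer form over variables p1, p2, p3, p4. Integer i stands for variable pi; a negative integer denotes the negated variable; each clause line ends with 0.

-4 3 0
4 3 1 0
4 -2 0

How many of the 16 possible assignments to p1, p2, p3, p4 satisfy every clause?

Satisfying assignments:
  p1=0 p2=0 p3=1 p4=0
  p1=0 p2=0 p3=1 p4=1
  p1=0 p2=1 p3=1 p4=1
  p1=1 p2=0 p3=0 p4=0
  p1=1 p2=0 p3=1 p4=0
  p1=1 p2=0 p3=1 p4=1
  p1=1 p2=1 p3=1 p4=1
That's 7 in total.

7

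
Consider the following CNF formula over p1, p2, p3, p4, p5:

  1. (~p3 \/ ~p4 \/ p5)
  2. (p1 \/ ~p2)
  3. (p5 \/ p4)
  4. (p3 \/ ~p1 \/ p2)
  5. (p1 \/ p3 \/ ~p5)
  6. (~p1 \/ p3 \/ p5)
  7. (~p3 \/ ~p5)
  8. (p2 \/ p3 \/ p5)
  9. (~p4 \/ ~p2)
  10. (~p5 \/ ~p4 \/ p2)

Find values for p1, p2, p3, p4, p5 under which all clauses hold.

p1=1  p2=1  p3=0  p4=0  p5=1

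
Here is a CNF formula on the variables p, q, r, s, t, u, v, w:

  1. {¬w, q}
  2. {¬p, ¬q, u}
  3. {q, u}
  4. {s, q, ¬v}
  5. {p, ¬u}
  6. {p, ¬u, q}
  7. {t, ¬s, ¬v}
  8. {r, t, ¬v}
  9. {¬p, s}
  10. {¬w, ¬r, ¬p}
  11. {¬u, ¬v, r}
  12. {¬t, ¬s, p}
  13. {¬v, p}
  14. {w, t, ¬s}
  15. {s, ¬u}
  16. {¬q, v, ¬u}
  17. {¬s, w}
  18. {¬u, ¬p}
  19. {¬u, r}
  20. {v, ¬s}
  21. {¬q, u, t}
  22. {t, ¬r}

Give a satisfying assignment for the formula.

p=False, q=True, r=False, s=False, t=True, u=False, v=False, w=False

Set p = False and propagate.
  then u is forced to False.
  then q is forced to True.
  then v is forced to False.
  then s is forced to False.
  then t is forced to True.
r, w are now unconstrained; take r = False, w = False.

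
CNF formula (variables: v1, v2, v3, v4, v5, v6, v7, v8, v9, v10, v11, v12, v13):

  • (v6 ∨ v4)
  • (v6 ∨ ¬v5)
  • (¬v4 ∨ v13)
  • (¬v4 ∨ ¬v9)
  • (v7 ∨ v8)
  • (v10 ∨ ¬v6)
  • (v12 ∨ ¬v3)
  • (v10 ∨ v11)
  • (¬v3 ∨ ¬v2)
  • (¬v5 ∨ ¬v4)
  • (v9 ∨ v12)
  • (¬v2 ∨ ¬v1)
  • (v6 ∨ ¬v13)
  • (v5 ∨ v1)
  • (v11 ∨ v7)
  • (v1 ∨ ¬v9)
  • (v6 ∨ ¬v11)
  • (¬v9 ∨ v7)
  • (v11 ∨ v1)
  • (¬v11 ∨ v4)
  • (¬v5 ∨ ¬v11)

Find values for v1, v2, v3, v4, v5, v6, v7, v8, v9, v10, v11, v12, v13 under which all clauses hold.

Pure literal: v2 appears only negated; assign v2 = False.
Pure literal: v7 appears only positively; assign v7 = True.
Set v1 = True and propagate.
Branch on v3: take v3 = True.
  then v12 is forced to True.
Set v4 = True and propagate.
  then v13 is forced to True.
  then v9 is forced to False.
  then v5 is forced to False.
  then v6 is forced to True.
  then v10 is forced to True.
v8, v11 are now unconstrained; take v8 = True, v11 = True.

v1 = 1, v2 = 0, v3 = 1, v4 = 1, v5 = 0, v6 = 1, v7 = 1, v8 = 1, v9 = 0, v10 = 1, v11 = 1, v12 = 1, v13 = 1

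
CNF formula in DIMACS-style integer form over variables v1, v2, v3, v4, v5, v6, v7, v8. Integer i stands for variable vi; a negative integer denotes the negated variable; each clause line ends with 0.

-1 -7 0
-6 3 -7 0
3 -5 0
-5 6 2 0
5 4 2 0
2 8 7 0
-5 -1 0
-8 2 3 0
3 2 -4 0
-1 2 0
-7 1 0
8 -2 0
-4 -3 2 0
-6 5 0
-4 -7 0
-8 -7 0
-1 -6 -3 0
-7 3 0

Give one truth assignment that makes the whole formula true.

Set v1 = False and propagate.
  then v7 is forced to False.
Branch on v2: take v2 = True.
  then v8 is forced to True.
Set v3 = True and propagate.
The remaining clauses are satisfied by v4 = True, v5 = True, v6 = True.
Every clause has at least one true literal under this assignment.

v1=False, v2=True, v3=True, v4=True, v5=True, v6=True, v7=False, v8=True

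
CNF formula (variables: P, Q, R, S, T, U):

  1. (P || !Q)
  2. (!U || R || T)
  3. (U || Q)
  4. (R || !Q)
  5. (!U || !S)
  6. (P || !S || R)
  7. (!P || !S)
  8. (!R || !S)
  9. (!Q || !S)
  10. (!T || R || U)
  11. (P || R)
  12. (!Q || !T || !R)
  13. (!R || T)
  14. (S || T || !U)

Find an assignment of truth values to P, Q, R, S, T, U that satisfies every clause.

Try P = True.
  then S is forced to False.
Branch on Q: take Q = False.
  then U is forced to True.
  then T is forced to True.
R is now unconstrained; take R = True.
Every clause has at least one true literal under this assignment.

P=1, Q=0, R=1, S=0, T=1, U=1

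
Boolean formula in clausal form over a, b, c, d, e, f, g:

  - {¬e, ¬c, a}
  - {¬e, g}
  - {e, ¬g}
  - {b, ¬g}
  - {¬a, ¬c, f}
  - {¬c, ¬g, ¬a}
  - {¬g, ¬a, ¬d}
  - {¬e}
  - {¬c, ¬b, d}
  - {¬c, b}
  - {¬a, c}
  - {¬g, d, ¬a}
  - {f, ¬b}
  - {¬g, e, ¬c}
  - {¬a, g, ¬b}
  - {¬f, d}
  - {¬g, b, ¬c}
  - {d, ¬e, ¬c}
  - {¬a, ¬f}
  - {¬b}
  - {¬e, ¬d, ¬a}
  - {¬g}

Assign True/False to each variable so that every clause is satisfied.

a=0, b=0, c=0, d=1, e=0, f=1, g=0

(¬e) is a unit clause, so e = False.
(¬g) is a unit clause, so g = False.
Unit propagation: (¬b) forces b = False.
The clause (¬c) is unit: c must be False.
(¬a) is a unit clause, so a = False.
Pure literal: d appears only positively; assign d = True.
f is now unconstrained; take f = True.
Check each clause:
  1. {¬c, a, ¬e} — ¬e is true.
  2. {g, ¬e} — ¬e is true.
  3. {e, ¬g} — ¬g is true.
  4. {¬g, b} — ¬g is true.
  5. {f, ¬a, ¬c} — ¬c is true.
  6. {¬g, ¬a, ¬c} — ¬g is true.
  7. {¬g, ¬d, ¬a} — ¬g is true.
  8. {¬e} — ¬e is true.
  9. {¬c, d, ¬b} — d is true.
  10. {¬c, b} — ¬c is true.
  11. {c, ¬a} — ¬a is true.
  12. {¬g, ¬a, d} — ¬g is true.
  13. {¬b, f} — f is true.
  14. {¬c, ¬g, e} — ¬c is true.
  15. {g, ¬a, ¬b} — ¬b is true.
  16. {d, ¬f} — d is true.
  17. {b, ¬c, ¬g} — ¬g is true.
  18. {¬c, ¬e, d} — ¬e is true.
  19. {¬f, ¬a} — ¬a is true.
  20. {¬b} — ¬b is true.
  21. {¬a, ¬d, ¬e} — ¬e is true.
  22. {¬g} — ¬g is true.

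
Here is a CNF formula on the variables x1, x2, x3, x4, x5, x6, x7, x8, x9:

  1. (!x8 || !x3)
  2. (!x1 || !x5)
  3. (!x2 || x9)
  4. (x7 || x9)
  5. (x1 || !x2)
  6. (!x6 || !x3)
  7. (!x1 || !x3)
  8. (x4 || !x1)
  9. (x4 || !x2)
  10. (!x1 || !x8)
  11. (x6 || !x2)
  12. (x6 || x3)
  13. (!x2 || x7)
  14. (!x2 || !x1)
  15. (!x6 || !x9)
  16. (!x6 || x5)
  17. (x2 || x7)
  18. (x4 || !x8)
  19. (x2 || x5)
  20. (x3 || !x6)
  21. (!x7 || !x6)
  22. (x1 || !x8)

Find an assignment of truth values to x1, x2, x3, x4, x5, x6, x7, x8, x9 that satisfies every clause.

Pure literal: x8 appears only negated; assign x8 = False.
Set x1 = False and propagate.
  then x2 is forced to False.
  then x7 is forced to True.
  then x5 is forced to True.
  then x6 is forced to False.
  then x3 is forced to True.
x4, x9 are now unconstrained; take x4 = False, x9 = False.
Every clause has at least one true literal under this assignment.

x1=False  x2=False  x3=True  x4=False  x5=True  x6=False  x7=True  x8=False  x9=False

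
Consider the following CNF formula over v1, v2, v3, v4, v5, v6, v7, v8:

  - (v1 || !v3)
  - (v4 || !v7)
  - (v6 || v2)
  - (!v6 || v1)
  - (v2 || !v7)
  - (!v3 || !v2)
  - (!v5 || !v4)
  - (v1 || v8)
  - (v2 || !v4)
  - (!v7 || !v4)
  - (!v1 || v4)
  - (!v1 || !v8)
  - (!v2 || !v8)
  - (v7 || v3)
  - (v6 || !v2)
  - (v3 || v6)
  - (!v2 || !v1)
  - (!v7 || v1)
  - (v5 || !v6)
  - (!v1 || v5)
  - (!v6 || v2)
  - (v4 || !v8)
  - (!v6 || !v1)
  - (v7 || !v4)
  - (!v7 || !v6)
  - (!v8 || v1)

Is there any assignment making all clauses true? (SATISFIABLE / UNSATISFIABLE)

v1 = True:
  propagation gives v4=True, v5=False; an empty clause results — contradiction.
v1 = False:
  propagation gives v3=False, v6=False; an empty clause results — contradiction.
Every branch closes, so no satisfying assignment exists.

UNSATISFIABLE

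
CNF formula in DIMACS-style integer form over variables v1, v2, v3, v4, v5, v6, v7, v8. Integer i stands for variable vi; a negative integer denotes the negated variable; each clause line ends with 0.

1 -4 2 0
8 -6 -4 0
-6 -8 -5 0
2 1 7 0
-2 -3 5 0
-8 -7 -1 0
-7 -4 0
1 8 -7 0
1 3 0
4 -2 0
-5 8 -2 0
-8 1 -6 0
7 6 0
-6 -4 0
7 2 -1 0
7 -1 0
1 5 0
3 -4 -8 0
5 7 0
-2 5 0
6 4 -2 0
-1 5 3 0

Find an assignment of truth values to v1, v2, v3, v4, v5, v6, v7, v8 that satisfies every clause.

v1=False  v2=False  v3=True  v4=False  v5=True  v6=False  v7=True  v8=True

Check each clause:
  1. (v1 | ~v4 | v2) — ~v4 is true.
  2. (~v4 | ~v6 | v8) — v8 is true.
  3. (~v6 | ~v8 | ~v5) — ~v6 is true.
  4. (v7 | v1 | v2) — v7 is true.
  5. (v5 | ~v3 | ~v2) — v5 is true.
  6. (~v1 | ~v8 | ~v7) — ~v1 is true.
  7. (~v7 | ~v4) — ~v4 is true.
  8. (v1 | v8 | ~v7) — v8 is true.
  9. (v1 | v3) — v3 is true.
  10. (~v2 | v4) — ~v2 is true.
  11. (v8 | ~v5 | ~v2) — v8 is true.
  12. (~v8 | v1 | ~v6) — ~v6 is true.
  13. (v7 | v6) — v7 is true.
  14. (~v4 | ~v6) — ~v6 is true.
  15. (v7 | ~v1 | v2) — ~v1 is true.
  16. (~v1 | v7) — ~v1 is true.
  17. (v5 | v1) — v5 is true.
  18. (v3 | ~v4 | ~v8) — v3 is true.
  19. (v7 | v5) — v5 is true.
  20. (v5 | ~v2) — v5 is true.
  21. (~v2 | v4 | v6) — ~v2 is true.
  22. (v3 | ~v1 | v5) — v3 is true.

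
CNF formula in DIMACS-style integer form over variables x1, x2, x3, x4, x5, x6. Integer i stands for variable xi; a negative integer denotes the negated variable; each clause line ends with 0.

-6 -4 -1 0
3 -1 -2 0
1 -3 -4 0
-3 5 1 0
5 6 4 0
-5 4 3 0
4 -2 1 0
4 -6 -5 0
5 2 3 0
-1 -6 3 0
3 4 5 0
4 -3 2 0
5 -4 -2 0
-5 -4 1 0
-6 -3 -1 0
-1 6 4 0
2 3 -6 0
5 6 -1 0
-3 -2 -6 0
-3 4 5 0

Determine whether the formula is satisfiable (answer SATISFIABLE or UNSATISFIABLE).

SATISFIABLE

Set x1 = True and propagate.
Branch on x2: take x2 = False.
The remaining clauses are satisfied by x3 = False, x4 = True, x5 = True, x6 = False.
So x1=T  x2=F  x3=F  x4=T  x5=T  x6=F is a satisfying assignment.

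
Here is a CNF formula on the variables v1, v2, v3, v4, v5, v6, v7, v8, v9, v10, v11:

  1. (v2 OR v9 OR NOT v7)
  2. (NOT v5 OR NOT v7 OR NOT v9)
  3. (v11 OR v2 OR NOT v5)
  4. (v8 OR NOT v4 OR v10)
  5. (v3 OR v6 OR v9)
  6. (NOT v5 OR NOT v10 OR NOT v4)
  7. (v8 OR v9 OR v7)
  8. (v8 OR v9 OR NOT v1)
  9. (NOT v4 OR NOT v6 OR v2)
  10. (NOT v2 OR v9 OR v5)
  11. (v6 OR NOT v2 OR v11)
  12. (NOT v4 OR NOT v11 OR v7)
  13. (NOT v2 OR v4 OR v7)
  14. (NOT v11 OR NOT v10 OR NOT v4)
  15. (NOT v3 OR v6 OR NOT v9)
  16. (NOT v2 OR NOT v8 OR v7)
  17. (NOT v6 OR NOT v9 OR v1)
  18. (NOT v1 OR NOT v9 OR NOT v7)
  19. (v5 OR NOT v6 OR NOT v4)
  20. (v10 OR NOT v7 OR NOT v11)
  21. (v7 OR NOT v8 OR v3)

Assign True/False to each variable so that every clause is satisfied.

v1=T  v2=F  v3=F  v4=F  v5=F  v6=T  v7=F  v8=F  v9=T  v10=T  v11=F

Check each clause:
  1. (v9 OR v2 OR NOT v7) — NOT v7 is true.
  2. (NOT v9 OR NOT v7 OR NOT v5) — NOT v7 is true.
  3. (v11 OR v2 OR NOT v5) — NOT v5 is true.
  4. (NOT v4 OR v10 OR v8) — v10 is true.
  5. (v3 OR v6 OR v9) — v9 is true.
  6. (NOT v4 OR NOT v5 OR NOT v10) — NOT v5 is true.
  7. (v8 OR v7 OR v9) — v9 is true.
  8. (v9 OR v8 OR NOT v1) — v9 is true.
  9. (v2 OR NOT v4 OR NOT v6) — NOT v4 is true.
  10. (v9 OR v5 OR NOT v2) — v9 is true.
  11. (v6 OR NOT v2 OR v11) — v6 is true.
  12. (v7 OR NOT v11 OR NOT v4) — NOT v4 is true.
  13. (NOT v2 OR v4 OR v7) — NOT v2 is true.
  14. (NOT v10 OR NOT v11 OR NOT v4) — NOT v4 is true.
  15. (NOT v9 OR NOT v3 OR v6) — NOT v3 is true.
  16. (NOT v2 OR v7 OR NOT v8) — NOT v8 is true.
  17. (v1 OR NOT v6 OR NOT v9) — v1 is true.
  18. (NOT v1 OR NOT v7 OR NOT v9) — NOT v7 is true.
  19. (v5 OR NOT v6 OR NOT v4) — NOT v4 is true.
  20. (NOT v7 OR NOT v11 OR v10) — NOT v7 is true.
  21. (v7 OR NOT v8 OR v3) — NOT v8 is true.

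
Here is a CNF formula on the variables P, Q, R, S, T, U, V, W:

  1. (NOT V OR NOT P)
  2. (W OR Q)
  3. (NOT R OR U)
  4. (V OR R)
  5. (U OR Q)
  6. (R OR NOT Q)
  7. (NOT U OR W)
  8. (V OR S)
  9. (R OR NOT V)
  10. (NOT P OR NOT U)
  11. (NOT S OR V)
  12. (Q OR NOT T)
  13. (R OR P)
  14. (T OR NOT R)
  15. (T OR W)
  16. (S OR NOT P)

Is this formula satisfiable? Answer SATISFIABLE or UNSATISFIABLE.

Pure literal: W appears only positively; assign W = True.
Branch on P: take P = False.
  then R is forced to True.
  then U is forced to True.
  then T is forced to True.
  then Q is forced to True.
Branch on S: take S = True.
  then V is forced to True.
So P = False, Q = True, R = True, S = True, T = True, U = True, V = True, W = True is a satisfying assignment.

SATISFIABLE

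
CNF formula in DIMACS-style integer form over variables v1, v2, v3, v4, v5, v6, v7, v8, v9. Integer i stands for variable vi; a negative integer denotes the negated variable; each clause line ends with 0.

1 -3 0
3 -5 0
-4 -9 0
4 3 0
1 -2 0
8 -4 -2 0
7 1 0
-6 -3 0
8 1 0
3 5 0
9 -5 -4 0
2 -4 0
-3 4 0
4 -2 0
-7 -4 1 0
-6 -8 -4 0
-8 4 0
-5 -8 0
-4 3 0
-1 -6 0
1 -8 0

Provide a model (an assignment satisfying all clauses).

Pure literal: v6 appears only negated; assign v6 = False.
Try v1 = True.
For the remaining variables, v2 = True, v3 = True, v4 = True, v5 = False, v7 = False, v8 = True, v9 = False works.
Check each clause:
  1. (¬v3 ∨ v1) — v1 is true.
  2. (v3 ∨ ¬v5) — v3 is true.
  3. (¬v9 ∨ ¬v4) — ¬v9 is true.
  4. (v4 ∨ v3) — v3 is true.
  5. (¬v2 ∨ v1) — v1 is true.
  6. (v8 ∨ ¬v4 ∨ ¬v2) — v8 is true.
  7. (v7 ∨ v1) — v1 is true.
  8. (¬v6 ∨ ¬v3) — ¬v6 is true.
  9. (v1 ∨ v8) — v8 is true.
  10. (v5 ∨ v3) — v3 is true.
  11. (¬v5 ∨ v9 ∨ ¬v4) — ¬v5 is true.
  12. (v2 ∨ ¬v4) — v2 is true.
  13. (¬v3 ∨ v4) — v4 is true.
  14. (¬v2 ∨ v4) — v4 is true.
  15. (¬v4 ∨ v1 ∨ ¬v7) — v1 is true.
  16. (¬v4 ∨ ¬v6 ∨ ¬v8) — ¬v6 is true.
  17. (v4 ∨ ¬v8) — v4 is true.
  18. (¬v8 ∨ ¬v5) — ¬v5 is true.
  19. (v3 ∨ ¬v4) — v3 is true.
  20. (¬v6 ∨ ¬v1) — ¬v6 is true.
  21. (v1 ∨ ¬v8) — v1 is true.

v1=T, v2=T, v3=T, v4=T, v5=F, v6=F, v7=F, v8=T, v9=F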